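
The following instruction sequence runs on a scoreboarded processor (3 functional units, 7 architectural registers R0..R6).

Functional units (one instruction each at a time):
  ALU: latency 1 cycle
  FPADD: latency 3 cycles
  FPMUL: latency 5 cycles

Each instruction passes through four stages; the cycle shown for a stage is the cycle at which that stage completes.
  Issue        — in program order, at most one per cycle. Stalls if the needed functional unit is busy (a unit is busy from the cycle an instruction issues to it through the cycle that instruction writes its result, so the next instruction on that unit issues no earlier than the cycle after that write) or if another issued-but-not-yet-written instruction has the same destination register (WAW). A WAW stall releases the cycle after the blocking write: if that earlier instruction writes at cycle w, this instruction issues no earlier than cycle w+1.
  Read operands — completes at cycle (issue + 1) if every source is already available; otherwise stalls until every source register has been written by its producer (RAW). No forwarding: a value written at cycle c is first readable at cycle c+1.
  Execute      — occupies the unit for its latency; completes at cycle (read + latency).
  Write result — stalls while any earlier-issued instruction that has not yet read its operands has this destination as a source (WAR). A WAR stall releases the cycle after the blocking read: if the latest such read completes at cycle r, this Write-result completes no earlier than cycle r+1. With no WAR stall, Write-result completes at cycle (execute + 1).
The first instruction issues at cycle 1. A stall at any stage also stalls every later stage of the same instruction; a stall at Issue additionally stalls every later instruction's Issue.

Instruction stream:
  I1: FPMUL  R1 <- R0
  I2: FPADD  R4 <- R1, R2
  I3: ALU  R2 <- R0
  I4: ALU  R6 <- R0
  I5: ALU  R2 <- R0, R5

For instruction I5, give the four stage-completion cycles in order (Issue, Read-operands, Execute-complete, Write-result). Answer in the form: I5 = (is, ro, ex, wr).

I5 = (15, 16, 17, 18)

cycle 1: I1→FPMUL
cycle 2: I1 RO; I2→FPADD
cycle 3: I3→ALU
cycle 4: I3 RO
cycle 5: I3 EX
cycle 7: I1 EX
cycle 8: I1 WR R1
cycle 9: I2 RO
cycle 10: I3 WR R2
cycle 11: I4→ALU
cycle 12: I2 EX; I4 RO
cycle 13: I2 WR R4; I4 EX
cycle 14: I4 WR R6
cycle 15: I5→ALU
cycle 16: I5 RO
cycle 17: I5 EX
cycle 18: I5 WR R2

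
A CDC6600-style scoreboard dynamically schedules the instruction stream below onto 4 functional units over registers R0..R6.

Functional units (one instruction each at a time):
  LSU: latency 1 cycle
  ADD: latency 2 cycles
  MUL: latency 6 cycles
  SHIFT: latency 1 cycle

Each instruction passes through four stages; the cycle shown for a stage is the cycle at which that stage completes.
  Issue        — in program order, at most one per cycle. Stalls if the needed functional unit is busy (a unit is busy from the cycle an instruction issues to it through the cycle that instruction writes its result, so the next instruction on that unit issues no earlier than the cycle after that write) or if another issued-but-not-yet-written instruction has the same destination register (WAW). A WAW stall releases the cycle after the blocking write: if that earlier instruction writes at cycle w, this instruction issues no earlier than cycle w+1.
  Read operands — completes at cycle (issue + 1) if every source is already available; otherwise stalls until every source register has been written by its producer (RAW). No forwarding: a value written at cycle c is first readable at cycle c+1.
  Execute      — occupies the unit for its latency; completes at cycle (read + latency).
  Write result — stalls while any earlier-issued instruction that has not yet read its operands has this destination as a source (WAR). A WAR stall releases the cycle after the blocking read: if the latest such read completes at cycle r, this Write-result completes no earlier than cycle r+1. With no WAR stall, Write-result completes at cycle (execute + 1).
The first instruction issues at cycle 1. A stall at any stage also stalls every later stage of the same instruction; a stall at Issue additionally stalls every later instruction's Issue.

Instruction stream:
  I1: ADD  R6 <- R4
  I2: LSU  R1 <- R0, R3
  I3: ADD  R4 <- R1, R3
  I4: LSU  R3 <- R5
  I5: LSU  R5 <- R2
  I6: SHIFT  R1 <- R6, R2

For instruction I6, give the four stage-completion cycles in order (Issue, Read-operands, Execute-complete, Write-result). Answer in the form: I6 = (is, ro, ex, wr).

I1 -> (1, 2, 4, 5)
I2 -> (2, 3, 4, 5)
I3 -> (6, 7, 9, 10)  // struct: ADD busy until I1 writes@5
I4 -> (7, 8, 9, 10)
I5 -> (11, 12, 13, 14)  // struct: LSU busy until I4 writes@10
I6 -> (12, 13, 14, 15)

I6 = (12, 13, 14, 15)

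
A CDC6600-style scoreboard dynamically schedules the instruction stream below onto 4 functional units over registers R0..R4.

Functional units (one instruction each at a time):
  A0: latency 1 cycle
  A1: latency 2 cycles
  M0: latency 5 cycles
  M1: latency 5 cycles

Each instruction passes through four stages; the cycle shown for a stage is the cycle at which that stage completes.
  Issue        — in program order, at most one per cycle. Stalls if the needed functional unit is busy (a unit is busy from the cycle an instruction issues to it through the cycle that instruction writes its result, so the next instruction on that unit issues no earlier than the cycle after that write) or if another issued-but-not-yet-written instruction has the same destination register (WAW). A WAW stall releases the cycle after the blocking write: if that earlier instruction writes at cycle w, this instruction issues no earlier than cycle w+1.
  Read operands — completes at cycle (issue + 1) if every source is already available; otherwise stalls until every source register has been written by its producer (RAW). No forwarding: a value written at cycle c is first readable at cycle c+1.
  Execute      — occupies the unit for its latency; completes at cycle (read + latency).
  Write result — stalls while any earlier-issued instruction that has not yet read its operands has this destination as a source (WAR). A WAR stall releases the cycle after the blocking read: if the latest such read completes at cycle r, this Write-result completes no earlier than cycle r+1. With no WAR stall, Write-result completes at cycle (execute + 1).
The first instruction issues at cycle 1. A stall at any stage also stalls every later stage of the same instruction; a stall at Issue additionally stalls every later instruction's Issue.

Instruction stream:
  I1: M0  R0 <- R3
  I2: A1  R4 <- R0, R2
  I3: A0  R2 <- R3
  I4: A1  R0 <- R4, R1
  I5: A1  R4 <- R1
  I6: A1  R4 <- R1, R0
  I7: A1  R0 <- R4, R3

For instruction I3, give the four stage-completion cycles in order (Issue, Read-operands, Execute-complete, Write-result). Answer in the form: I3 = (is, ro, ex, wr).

I3 = (3, 4, 5, 10)

[1] I1 issues→M0
[2] I1 reads; I2 issues→A1
[3] I3 issues→A0
[4] I3 reads
[5] I3 exec-done
[7] I1 exec-done
[8] I1 writes R0
[9] I2 reads
[10] I3 writes R2
[11] I2 exec-done
[12] I2 writes R4
[13] I4 issues→A1
[14] I4 reads
[16] I4 exec-done
[17] I4 writes R0
[18] I5 issues→A1
[19] I5 reads
[21] I5 exec-done
[22] I5 writes R4
[23] I6 issues→A1
[24] I6 reads
[26] I6 exec-done
[27] I6 writes R4
[28] I7 issues→A1
[29] I7 reads
[31] I7 exec-done
[32] I7 writes R0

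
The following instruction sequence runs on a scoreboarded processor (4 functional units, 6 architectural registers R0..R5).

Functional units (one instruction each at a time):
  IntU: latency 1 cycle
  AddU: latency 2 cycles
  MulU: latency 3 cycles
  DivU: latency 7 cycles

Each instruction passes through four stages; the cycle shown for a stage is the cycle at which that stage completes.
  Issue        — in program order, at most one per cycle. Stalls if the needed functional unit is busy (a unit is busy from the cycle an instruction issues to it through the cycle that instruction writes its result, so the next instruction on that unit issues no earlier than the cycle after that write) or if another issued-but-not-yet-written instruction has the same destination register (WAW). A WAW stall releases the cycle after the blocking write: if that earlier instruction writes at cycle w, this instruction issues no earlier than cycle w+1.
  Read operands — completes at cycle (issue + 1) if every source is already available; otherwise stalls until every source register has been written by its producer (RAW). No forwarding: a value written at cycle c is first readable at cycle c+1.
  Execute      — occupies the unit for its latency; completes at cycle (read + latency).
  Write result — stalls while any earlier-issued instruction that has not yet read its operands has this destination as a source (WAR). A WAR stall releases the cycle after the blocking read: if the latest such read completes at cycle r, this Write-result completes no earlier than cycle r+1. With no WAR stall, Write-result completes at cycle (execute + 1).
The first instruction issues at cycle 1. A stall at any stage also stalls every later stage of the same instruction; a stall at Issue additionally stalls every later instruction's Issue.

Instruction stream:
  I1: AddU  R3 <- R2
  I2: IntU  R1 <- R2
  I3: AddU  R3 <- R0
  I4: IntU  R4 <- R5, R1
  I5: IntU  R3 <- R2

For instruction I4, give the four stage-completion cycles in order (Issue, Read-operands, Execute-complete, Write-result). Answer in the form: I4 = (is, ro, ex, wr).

I4 = (7, 8, 9, 10)

I1  is:1  ro:2  ex:4  wr:5
I2  is:2  ro:3  ex:4  wr:5
I3  is:6  ro:7  ex:9  wr:10  — struct: AddU busy until I1 writes@5
I4  is:7  ro:8  ex:9  wr:10
I5  is:11  ro:12  ex:13  wr:14  — struct: IntU busy until I4 writes@10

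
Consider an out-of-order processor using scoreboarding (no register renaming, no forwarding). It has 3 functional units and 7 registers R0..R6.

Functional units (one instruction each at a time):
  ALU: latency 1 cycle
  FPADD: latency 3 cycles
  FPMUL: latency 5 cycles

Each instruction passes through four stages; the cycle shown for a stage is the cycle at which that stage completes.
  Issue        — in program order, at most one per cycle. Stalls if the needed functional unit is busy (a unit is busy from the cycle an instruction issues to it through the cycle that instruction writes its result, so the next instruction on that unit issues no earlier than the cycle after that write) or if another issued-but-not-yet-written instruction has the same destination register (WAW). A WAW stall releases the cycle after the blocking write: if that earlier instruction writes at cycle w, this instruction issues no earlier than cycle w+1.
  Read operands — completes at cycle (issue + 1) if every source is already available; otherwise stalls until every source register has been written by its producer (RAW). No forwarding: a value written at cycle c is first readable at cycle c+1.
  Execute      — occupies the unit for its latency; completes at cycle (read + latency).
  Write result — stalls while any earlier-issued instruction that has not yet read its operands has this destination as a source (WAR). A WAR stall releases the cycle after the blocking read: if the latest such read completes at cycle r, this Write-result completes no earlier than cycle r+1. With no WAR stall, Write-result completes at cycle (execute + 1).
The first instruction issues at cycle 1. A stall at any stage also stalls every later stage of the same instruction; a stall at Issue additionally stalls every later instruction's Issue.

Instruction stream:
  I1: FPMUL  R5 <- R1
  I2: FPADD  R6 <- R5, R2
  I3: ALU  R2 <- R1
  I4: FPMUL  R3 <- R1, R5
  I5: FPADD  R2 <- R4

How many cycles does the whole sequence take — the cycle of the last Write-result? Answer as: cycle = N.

cycle = 19

[1] I1 issues→FPMUL
[2] I1 reads | I2 issues→FPADD
[3] I3 issues→ALU
[4] I3 reads
[5] I3 exec-done
[7] I1 exec-done
[8] I1 writes R5
[9] I2 reads | I4 issues→FPMUL
[10] I3 writes R2 | I4 reads
[12] I2 exec-done
[13] I2 writes R6
[14] I5 issues→FPADD
[15] I4 exec-done | I5 reads
[16] I4 writes R3
[18] I5 exec-done
[19] I5 writes R2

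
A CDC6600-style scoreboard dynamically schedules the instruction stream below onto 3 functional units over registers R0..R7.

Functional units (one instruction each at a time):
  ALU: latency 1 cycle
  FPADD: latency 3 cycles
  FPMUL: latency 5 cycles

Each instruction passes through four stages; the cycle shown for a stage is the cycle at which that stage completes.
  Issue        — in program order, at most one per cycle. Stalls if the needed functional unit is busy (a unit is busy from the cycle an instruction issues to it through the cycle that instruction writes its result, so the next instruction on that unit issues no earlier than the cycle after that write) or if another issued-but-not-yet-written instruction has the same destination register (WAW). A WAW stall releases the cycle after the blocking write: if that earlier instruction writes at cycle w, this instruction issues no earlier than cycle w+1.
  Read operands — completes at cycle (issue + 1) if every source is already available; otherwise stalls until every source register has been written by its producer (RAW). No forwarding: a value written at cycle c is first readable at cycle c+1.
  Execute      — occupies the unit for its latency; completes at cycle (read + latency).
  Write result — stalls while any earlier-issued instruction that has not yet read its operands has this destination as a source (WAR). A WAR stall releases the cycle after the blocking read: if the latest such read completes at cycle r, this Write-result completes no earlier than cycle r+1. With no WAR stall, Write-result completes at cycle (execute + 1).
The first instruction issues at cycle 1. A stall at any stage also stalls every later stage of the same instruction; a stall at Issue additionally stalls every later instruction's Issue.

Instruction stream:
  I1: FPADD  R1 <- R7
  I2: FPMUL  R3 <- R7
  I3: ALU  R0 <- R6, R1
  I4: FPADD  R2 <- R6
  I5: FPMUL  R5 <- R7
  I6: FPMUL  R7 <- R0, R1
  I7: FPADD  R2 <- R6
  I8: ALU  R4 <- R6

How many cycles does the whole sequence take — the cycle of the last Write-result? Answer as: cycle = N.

I1  is:1  ro:2  ex:5  wr:6
I2  is:2  ro:3  ex:8  wr:9
I3  is:3  ro:7  ex:8  wr:9  — RAW R1: wait I1 write@6
I4  is:7  ro:8  ex:11  wr:12  — struct: FPADD busy until I1 writes@6
I5  is:10  ro:11  ex:16  wr:17  — struct: FPMUL busy until I2 writes@9
I6  is:18  ro:19  ex:24  wr:25  — struct: FPMUL busy until I5 writes@17
I7  is:19  ro:20  ex:23  wr:24
I8  is:20  ro:21  ex:22  wr:23

cycle = 25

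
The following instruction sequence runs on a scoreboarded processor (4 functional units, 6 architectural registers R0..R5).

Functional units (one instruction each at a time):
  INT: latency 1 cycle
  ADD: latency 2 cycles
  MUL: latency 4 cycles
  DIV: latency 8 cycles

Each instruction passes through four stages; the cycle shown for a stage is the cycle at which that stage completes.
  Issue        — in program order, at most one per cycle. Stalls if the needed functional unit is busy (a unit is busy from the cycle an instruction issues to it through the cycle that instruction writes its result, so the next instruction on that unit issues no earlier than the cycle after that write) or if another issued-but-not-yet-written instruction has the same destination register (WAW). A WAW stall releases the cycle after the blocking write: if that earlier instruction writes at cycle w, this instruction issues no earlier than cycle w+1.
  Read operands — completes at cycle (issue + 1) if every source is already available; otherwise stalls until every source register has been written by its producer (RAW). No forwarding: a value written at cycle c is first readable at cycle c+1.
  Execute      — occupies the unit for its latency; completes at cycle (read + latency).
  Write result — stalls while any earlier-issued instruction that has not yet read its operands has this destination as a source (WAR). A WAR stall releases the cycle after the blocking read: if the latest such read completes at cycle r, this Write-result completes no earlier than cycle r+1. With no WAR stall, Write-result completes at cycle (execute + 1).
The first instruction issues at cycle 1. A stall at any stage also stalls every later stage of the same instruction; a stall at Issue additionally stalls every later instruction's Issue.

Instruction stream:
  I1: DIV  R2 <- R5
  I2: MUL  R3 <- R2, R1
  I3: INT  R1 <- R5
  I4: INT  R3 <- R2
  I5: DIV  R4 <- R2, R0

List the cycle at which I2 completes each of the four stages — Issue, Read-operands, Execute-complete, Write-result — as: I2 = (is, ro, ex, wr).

I2 = (2, 12, 16, 17)

I1 -> (1, 2, 10, 11)
I2 -> (2, 12, 16, 17)  // RAW R2: wait I1 write@11
I3 -> (3, 4, 5, 13)  // WAR R1: wait I2 read@12
I4 -> (18, 19, 20, 21)  // WAW R3: wait I2 write@17
I5 -> (19, 20, 28, 29)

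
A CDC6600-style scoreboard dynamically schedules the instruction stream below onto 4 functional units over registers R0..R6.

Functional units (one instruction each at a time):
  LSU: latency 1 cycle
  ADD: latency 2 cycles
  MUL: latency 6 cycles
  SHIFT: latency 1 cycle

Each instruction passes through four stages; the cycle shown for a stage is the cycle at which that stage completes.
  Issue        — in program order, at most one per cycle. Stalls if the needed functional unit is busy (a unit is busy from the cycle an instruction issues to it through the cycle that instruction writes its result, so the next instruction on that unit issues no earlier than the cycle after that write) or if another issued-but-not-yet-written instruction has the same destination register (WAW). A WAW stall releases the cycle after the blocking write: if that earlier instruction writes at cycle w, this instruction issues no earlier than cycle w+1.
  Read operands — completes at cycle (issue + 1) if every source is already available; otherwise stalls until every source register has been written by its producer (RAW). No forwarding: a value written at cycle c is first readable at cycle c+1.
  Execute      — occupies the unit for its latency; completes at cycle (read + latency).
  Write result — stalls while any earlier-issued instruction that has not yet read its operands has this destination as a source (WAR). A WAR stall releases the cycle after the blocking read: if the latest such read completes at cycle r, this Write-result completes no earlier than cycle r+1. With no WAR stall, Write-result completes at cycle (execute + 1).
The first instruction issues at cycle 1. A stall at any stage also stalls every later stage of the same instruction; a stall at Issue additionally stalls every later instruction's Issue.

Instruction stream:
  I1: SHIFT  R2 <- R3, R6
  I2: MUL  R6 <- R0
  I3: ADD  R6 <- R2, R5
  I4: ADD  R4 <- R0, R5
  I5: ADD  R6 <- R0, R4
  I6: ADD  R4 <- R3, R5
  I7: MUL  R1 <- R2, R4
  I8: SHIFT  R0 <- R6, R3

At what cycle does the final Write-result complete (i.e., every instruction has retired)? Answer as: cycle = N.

[1] I1 issues→SHIFT
[2] I1 reads; I2 issues→MUL
[3] I1 exec-done; I2 reads
[4] I1 writes R2
[9] I2 exec-done
[10] I2 writes R6
[11] I3 issues→ADD
[12] I3 reads
[14] I3 exec-done
[15] I3 writes R6
[16] I4 issues→ADD
[17] I4 reads
[19] I4 exec-done
[20] I4 writes R4
[21] I5 issues→ADD
[22] I5 reads
[24] I5 exec-done
[25] I5 writes R6
[26] I6 issues→ADD
[27] I6 reads; I7 issues→MUL
[28] I8 issues→SHIFT
[29] I6 exec-done; I8 reads
[30] I6 writes R4; I8 exec-done
[31] I7 reads; I8 writes R0
[37] I7 exec-done
[38] I7 writes R1

cycle = 38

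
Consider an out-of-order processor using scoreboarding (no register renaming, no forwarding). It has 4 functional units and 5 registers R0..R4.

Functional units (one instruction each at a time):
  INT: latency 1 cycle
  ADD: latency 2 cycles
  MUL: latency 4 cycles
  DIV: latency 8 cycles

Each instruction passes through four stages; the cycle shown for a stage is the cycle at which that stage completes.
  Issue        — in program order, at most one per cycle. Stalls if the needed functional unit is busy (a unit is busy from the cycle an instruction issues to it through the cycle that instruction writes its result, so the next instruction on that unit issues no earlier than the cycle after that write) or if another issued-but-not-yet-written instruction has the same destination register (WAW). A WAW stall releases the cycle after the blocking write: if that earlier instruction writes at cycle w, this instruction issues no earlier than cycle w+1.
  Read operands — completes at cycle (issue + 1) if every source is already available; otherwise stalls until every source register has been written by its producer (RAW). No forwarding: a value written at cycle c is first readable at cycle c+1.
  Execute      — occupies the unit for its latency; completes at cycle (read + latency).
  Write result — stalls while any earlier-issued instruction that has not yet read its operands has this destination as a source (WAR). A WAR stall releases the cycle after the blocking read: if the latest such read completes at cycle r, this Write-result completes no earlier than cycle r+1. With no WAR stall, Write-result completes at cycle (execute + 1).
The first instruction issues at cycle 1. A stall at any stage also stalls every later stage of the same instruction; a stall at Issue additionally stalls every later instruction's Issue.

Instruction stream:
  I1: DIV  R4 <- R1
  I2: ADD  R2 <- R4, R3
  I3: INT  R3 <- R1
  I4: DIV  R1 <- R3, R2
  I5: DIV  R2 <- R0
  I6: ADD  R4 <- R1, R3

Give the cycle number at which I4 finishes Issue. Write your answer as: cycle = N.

I1 -> (1, 2, 10, 11)
I2 -> (2, 12, 14, 15)  // RAW R4: wait I1 write@11
I3 -> (3, 4, 5, 13)  // WAR R3: wait I2 read@12
I4 -> (12, 16, 24, 25)  // struct: DIV busy until I1 writes@11, RAW R2: wait I2 write@15
I5 -> (26, 27, 35, 36)  // struct: DIV busy until I4 writes@25
I6 -> (27, 28, 30, 31)

cycle = 12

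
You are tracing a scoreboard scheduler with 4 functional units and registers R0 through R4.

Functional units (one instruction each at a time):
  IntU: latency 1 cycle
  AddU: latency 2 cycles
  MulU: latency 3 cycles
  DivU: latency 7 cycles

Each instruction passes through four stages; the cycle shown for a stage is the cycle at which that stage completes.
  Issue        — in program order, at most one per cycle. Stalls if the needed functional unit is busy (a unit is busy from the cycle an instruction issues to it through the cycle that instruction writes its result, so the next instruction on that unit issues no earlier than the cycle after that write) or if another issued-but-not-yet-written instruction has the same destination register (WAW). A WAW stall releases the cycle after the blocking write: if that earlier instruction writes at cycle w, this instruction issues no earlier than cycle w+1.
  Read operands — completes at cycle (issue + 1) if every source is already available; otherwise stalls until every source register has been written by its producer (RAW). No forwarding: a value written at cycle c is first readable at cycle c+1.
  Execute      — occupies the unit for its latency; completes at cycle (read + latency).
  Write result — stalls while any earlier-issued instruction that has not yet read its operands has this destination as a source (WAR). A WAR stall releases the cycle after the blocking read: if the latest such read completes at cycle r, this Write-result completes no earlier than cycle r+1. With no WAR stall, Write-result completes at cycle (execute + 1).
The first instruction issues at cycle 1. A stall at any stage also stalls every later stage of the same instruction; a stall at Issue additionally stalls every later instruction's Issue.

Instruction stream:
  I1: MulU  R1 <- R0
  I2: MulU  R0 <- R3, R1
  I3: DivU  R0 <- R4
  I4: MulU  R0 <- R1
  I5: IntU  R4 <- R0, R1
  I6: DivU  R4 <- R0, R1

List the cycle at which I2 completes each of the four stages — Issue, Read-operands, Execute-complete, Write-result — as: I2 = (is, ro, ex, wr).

I2 = (7, 8, 11, 12)

[1] I1→MulU
[2] I1 RO
[5] I1 EX
[6] I1 WR R1
[7] I2→MulU
[8] I2 RO
[11] I2 EX
[12] I2 WR R0
[13] I3→DivU
[14] I3 RO
[21] I3 EX
[22] I3 WR R0
[23] I4→MulU
[24] I4 RO; I5→IntU
[27] I4 EX
[28] I4 WR R0
[29] I5 RO
[30] I5 EX
[31] I5 WR R4
[32] I6→DivU
[33] I6 RO
[40] I6 EX
[41] I6 WR R4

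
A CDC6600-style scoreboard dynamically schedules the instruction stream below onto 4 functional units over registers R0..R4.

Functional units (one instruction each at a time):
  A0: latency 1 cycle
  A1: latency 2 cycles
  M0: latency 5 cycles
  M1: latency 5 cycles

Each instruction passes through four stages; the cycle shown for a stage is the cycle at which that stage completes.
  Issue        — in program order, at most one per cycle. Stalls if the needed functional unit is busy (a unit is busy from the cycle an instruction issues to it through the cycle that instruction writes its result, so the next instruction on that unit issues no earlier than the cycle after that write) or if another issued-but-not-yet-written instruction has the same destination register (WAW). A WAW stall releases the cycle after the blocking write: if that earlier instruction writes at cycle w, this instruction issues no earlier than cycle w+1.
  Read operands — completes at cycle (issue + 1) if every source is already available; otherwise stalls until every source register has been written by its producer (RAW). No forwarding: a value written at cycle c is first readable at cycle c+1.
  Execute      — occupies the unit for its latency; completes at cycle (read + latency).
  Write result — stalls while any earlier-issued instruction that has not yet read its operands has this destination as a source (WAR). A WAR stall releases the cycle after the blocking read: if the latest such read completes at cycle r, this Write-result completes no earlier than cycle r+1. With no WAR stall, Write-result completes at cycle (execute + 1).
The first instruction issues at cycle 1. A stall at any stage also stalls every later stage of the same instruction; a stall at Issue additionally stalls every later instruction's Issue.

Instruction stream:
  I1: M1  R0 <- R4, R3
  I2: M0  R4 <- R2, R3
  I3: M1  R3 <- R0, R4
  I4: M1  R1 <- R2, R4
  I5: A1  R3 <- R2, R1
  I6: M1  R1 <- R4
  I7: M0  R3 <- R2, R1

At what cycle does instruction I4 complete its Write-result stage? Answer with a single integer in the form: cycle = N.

  I1 | 1 | 2 | 7 | 8
  I2 | 2 | 3 | 8 | 9
  I3 | 9 | 10 | 15 | 16   struct: M1 busy until I1 writes@8
  I4 | 17 | 18 | 23 | 24   struct: M1 busy until I3 writes@16
  I5 | 18 | 25 | 27 | 28   RAW R1: wait I4 write@24
  I6 | 25 | 26 | 31 | 32   struct: M1 busy until I4 writes@24
  I7 | 29 | 33 | 38 | 39   WAW R3: wait I5 write@28 · RAW R1: wait I6 write@32

cycle = 24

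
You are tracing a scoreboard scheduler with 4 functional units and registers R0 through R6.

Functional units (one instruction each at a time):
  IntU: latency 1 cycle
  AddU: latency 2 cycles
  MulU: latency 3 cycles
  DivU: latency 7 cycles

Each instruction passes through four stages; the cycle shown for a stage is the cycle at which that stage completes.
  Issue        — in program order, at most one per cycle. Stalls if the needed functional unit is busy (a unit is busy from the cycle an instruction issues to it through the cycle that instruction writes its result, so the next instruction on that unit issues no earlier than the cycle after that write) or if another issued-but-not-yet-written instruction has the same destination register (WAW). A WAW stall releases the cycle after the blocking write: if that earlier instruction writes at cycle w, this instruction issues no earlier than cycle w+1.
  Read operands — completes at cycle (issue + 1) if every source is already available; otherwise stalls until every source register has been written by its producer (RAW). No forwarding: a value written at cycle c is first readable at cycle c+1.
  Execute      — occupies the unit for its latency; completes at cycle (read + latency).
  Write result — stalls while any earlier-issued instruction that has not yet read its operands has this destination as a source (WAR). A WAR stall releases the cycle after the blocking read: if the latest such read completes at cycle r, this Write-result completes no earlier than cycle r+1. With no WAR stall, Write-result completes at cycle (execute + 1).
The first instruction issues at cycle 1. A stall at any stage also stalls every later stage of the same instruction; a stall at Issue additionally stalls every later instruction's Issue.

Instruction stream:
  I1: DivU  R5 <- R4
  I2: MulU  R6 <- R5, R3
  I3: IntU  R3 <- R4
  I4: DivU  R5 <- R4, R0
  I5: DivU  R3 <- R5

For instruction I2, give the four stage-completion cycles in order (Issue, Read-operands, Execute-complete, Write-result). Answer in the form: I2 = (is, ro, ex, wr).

I2 = (2, 11, 14, 15)

t=1  I1 issues→DivU
t=2  I1 reads; I2 issues→MulU
t=3  I3 issues→IntU
t=4  I3 reads
t=5  I3 exec-done
t=9  I1 exec-done
t=10  I1 writes R5
t=11  I2 reads; I4 issues→DivU
t=12  I3 writes R3; I4 reads
t=14  I2 exec-done
t=15  I2 writes R6
t=19  I4 exec-done
t=20  I4 writes R5
t=21  I5 issues→DivU
t=22  I5 reads
t=29  I5 exec-done
t=30  I5 writes R3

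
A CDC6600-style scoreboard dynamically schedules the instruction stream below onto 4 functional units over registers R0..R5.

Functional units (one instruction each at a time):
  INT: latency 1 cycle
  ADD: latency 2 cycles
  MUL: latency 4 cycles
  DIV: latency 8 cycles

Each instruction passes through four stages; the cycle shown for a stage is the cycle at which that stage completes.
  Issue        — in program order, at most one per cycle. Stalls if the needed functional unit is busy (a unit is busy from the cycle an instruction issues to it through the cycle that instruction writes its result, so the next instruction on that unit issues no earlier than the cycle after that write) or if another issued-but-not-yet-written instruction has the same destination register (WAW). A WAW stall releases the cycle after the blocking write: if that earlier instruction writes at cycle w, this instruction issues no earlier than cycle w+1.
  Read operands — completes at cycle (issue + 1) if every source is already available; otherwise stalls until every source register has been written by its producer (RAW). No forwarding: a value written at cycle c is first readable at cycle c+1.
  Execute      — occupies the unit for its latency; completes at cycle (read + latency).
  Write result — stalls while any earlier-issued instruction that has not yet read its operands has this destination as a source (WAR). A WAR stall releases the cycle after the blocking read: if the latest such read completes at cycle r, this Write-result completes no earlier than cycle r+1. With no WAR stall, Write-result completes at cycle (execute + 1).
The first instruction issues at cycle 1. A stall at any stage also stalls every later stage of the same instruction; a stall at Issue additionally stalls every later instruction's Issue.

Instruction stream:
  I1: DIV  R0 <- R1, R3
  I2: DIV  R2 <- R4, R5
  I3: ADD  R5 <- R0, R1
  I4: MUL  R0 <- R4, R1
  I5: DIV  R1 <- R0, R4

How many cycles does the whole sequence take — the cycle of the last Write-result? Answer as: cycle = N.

cycle = 33

t=1  I1 dispatched to DIV
t=2  I1 operands ready
t=10  I1 complete
t=11  R0←I1
t=12  I2 dispatched to DIV
t=13  I2 operands ready | I3 dispatched to ADD
t=14  I3 operands ready | I4 dispatched to MUL
t=15  I4 operands ready
t=16  I3 complete
t=17  R5←I3
t=19  I4 complete
t=20  R0←I4
t=21  I2 complete
t=22  R2←I2
t=23  I5 dispatched to DIV
t=24  I5 operands ready
t=32  I5 complete
t=33  R1←I5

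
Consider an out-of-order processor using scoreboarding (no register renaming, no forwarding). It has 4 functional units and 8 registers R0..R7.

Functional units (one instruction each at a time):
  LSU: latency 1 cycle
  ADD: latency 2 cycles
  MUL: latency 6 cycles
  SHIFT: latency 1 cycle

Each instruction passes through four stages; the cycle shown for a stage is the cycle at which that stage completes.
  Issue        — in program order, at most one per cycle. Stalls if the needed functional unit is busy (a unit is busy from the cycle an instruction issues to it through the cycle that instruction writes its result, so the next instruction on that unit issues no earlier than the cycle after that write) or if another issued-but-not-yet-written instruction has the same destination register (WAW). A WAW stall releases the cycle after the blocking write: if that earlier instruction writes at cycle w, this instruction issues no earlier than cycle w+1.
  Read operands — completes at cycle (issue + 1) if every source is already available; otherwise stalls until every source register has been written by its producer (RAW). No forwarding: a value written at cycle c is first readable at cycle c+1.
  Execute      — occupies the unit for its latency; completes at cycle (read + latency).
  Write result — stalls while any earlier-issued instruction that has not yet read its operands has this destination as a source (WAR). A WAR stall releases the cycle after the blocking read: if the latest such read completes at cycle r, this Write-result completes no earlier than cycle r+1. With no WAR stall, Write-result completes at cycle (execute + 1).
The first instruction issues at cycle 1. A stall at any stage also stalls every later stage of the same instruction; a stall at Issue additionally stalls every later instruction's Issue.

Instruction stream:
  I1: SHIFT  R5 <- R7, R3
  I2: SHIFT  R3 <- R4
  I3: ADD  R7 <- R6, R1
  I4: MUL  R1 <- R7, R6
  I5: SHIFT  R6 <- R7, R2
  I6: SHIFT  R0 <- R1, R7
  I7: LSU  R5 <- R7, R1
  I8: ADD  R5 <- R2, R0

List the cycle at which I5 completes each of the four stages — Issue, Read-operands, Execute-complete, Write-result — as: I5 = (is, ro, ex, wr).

I5 = (9, 11, 12, 13)

[1] issue I1 (SHIFT)
[2] I1 read-ops
[3] I1 finished on SHIFT
[4] I1→R5
[5] issue I2 (SHIFT)
[6] I2 read-ops | issue I3 (ADD)
[7] I2 finished on SHIFT | I3 read-ops | issue I4 (MUL)
[8] I2→R3
[9] I3 finished on ADD | issue I5 (SHIFT)
[10] I3→R7
[11] I4 read-ops | I5 read-ops
[12] I5 finished on SHIFT
[13] I5→R6
[14] issue I6 (SHIFT)
[15] issue I7 (LSU)
[17] I4 finished on MUL
[18] I4→R1
[19] I6 read-ops | I7 read-ops
[20] I6 finished on SHIFT | I7 finished on LSU
[21] I6→R0 | I7→R5
[22] issue I8 (ADD)
[23] I8 read-ops
[25] I8 finished on ADD
[26] I8→R5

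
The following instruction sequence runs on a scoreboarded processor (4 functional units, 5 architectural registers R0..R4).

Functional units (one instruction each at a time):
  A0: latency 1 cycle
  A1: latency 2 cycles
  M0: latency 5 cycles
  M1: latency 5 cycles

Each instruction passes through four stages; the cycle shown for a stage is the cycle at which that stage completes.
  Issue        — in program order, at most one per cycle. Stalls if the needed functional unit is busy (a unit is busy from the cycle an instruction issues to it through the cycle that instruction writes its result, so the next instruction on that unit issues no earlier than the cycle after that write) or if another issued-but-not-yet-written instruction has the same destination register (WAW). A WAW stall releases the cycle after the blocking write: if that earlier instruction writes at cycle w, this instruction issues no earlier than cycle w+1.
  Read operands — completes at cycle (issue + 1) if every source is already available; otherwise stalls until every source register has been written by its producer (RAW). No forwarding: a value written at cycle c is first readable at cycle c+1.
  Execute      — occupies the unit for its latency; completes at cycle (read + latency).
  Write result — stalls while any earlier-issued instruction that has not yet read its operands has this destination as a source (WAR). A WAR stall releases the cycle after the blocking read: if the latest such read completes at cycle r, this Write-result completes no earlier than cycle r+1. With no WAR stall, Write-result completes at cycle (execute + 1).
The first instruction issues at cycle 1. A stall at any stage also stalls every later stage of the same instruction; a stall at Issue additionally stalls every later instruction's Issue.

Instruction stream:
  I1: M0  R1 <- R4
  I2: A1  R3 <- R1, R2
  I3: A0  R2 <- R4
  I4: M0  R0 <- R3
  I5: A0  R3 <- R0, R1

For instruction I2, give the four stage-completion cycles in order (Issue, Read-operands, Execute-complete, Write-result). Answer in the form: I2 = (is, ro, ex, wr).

1) issue 1, read 2, done 7, write 8
2) issue 2, read 9, done 11, write 12  <RAW R1: wait I1 write@8>
3) issue 3, read 4, done 5, write 10  <WAR R2: wait I2 read@9>
4) issue 9, read 13, done 18, write 19  <struct: M0 busy until I1 writes@8 / RAW R3: wait I2 write@12>
5) issue 13, read 20, done 21, write 22  <WAW R3: wait I2 write@12 / RAW R0: wait I4 write@19>

I2 = (2, 9, 11, 12)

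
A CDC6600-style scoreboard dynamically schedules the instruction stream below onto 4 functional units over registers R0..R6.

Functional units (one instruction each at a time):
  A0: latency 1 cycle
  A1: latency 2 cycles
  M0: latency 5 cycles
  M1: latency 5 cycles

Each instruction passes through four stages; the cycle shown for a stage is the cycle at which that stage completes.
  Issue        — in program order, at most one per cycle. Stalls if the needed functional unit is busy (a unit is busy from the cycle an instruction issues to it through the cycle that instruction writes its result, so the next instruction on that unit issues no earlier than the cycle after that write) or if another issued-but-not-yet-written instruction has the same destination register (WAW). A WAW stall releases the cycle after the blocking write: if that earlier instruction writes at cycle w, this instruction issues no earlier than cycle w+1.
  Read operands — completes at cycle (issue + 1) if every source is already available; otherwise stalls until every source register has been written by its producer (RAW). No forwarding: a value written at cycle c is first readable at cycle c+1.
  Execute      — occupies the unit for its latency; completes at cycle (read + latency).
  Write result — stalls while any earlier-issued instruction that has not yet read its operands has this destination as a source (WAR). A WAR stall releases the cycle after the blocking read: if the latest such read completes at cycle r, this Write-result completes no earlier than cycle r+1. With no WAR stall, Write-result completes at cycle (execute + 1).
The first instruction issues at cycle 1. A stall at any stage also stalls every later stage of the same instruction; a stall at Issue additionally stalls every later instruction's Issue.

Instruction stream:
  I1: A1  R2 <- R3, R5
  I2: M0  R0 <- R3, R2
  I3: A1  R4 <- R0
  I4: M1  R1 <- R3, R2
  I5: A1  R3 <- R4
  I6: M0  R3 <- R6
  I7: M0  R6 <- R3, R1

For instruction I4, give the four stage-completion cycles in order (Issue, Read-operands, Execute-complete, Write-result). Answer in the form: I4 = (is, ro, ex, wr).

I4 = (7, 8, 13, 14)

[1] I1→A1
[2] I1 RO · I2→M0
[4] I1 EX
[5] I1 WR R2
[6] I2 RO · I3→A1
[7] I4→M1
[8] I4 RO
[11] I2 EX
[12] I2 WR R0
[13] I3 RO · I4 EX
[14] I4 WR R1
[15] I3 EX
[16] I3 WR R4
[17] I5→A1
[18] I5 RO
[20] I5 EX
[21] I5 WR R3
[22] I6→M0
[23] I6 RO
[28] I6 EX
[29] I6 WR R3
[30] I7→M0
[31] I7 RO
[36] I7 EX
[37] I7 WR R6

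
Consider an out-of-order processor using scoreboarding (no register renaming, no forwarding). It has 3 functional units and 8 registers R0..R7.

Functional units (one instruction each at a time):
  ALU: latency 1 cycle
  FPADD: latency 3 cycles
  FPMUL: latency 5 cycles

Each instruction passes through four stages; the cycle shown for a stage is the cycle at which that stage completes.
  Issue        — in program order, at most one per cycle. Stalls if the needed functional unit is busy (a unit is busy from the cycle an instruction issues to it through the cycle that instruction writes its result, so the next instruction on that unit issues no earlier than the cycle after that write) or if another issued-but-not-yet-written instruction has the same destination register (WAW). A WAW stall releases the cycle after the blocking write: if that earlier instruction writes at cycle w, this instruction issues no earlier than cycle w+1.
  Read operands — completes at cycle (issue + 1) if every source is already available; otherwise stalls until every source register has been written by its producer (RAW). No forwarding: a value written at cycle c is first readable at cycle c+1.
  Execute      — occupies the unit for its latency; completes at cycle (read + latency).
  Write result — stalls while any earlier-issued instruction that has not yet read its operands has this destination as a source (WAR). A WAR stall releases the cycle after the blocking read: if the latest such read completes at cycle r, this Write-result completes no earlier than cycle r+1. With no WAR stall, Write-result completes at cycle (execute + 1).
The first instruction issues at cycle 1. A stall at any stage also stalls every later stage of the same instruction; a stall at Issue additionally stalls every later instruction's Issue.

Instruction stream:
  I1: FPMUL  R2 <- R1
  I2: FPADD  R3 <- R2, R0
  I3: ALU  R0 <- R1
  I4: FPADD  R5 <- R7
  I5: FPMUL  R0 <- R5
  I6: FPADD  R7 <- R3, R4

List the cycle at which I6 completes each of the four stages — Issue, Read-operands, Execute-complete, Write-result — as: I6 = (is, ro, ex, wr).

I6 = (20, 21, 24, 25)

[1] I1 issues→FPMUL
[2] I1 reads · I2 issues→FPADD
[3] I3 issues→ALU
[4] I3 reads
[5] I3 exec-done
[7] I1 exec-done
[8] I1 writes R2
[9] I2 reads
[10] I3 writes R0
[12] I2 exec-done
[13] I2 writes R3
[14] I4 issues→FPADD
[15] I4 reads · I5 issues→FPMUL
[18] I4 exec-done
[19] I4 writes R5
[20] I5 reads · I6 issues→FPADD
[21] I6 reads
[24] I6 exec-done
[25] I5 exec-done · I6 writes R7
[26] I5 writes R0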